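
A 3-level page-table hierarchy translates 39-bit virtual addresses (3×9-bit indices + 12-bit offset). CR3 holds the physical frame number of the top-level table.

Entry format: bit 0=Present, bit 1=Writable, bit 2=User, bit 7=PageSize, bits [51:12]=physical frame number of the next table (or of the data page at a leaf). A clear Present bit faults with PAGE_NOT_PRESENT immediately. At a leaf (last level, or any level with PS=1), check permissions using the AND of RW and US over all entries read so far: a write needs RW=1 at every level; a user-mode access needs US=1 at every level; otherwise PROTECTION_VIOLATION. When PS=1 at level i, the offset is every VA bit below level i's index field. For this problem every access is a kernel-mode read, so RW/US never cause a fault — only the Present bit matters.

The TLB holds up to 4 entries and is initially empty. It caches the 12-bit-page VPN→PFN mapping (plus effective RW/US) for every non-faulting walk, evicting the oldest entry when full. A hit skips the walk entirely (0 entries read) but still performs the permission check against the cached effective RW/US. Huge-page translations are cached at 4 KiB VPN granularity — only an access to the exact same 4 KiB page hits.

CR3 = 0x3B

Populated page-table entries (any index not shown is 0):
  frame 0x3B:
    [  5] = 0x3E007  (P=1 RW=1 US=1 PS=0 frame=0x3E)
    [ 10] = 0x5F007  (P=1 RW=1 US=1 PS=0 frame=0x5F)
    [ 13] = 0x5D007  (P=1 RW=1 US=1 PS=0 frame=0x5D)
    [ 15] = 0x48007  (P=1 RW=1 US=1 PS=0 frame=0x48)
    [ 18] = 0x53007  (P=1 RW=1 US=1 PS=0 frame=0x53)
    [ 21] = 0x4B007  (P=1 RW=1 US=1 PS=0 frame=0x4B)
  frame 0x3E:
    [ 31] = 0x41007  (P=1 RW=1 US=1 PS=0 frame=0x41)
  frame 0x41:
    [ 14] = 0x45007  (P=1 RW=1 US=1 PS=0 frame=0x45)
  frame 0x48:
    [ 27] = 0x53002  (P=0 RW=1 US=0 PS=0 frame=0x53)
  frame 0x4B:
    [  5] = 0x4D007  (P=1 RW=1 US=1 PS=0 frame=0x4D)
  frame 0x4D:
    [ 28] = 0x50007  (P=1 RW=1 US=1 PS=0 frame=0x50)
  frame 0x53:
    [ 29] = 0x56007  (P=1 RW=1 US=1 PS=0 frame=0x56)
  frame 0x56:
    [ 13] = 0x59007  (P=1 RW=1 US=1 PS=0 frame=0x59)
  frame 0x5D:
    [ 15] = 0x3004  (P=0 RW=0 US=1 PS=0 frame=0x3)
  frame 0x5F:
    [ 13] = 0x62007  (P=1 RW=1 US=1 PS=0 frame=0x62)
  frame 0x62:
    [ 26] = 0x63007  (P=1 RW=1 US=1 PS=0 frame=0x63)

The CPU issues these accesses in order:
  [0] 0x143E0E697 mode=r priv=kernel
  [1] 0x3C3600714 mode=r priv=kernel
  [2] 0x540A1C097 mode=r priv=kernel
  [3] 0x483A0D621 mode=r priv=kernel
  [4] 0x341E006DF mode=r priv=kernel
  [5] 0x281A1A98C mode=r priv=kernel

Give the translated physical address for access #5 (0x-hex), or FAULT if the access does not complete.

Per-access translation:
#0 VA=0x143E0E697 (r,kernel):
  L0: frame=0x3B idx=5 entry=0x3E007 [P=1 RW=1 US=1 PS=0]
  L1: frame=0x3E idx=31 entry=0x41007 [P=1 RW=1 US=1 PS=0]
  L2: frame=0x41 idx=14 entry=0x45007 [P=1 RW=1 US=1 PS=0]
  → PA=0x45697  (3 entries read)
#1 VA=0x3C3600714 (r,kernel):
  L0: frame=0x3B idx=15 entry=0x48007 [P=1 RW=1 US=1 PS=0]
  L1: frame=0x48 idx=27 entry=0x53002 [P=0 RW=1 US=0 PS=0]
  ✗ PAGE_NOT_PRESENT  [2 reads]
#2 VA=0x540A1C097 (r,kernel):
  L0: frame=0x3B idx=21 entry=0x4B007 [P=1 RW=1 US=1 PS=0]
  L1: frame=0x4B idx=5 entry=0x4D007 [P=1 RW=1 US=1 PS=0]
  L2: frame=0x4D idx=28 entry=0x50007 [P=1 RW=1 US=1 PS=0]
  → PA=0x50097  (3 entries read)
#3 VA=0x483A0D621 (r,kernel):
  L0: frame=0x3B idx=18 entry=0x53007 [P=1 RW=1 US=1 PS=0]
  L1: frame=0x53 idx=29 entry=0x56007 [P=1 RW=1 US=1 PS=0]
  L2: frame=0x56 idx=13 entry=0x59007 [P=1 RW=1 US=1 PS=0]
  → PA=0x59621  (3 entries read)
#4 VA=0x341E006DF (r,kernel):
  L0: frame=0x3B idx=13 entry=0x5D007 [P=1 RW=1 US=1 PS=0]
  L1: frame=0x5D idx=15 entry=0x3004 [P=0 RW=0 US=1 PS=0]
  ✗ PAGE_NOT_PRESENT  [2 reads]
#5 VA=0x281A1A98C (r,kernel):
  L0: frame=0x3B idx=10 entry=0x5F007 [P=1 RW=1 US=1 PS=0]
  L1: frame=0x5F idx=13 entry=0x62007 [P=1 RW=1 US=1 PS=0]
  L2: frame=0x62 idx=26 entry=0x63007 [P=1 RW=1 US=1 PS=0]
  → PA=0x6398C  (3 entries read)

Access #5 PA: 0x6398C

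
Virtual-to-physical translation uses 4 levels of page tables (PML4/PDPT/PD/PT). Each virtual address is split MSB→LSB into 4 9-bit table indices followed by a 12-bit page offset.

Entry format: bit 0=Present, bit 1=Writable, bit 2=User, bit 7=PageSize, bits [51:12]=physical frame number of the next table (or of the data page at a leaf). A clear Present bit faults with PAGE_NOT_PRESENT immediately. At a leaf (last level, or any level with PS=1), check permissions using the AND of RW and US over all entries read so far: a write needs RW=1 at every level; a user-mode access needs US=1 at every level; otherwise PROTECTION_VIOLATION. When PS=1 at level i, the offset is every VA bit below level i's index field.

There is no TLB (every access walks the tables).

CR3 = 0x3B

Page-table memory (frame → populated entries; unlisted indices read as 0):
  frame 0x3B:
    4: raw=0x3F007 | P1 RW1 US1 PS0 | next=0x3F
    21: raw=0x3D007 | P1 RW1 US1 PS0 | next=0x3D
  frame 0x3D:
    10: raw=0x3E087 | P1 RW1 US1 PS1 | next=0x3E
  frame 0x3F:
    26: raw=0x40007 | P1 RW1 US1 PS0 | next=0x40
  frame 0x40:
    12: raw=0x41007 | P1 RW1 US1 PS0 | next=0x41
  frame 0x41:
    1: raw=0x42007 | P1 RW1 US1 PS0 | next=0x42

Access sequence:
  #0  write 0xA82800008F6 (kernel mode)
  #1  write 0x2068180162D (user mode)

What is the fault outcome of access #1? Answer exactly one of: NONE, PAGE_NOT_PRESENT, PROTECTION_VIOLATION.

Walk each access:
#0 VA=0xA82800008F6 (w,kernel):
  L0: frame=0x3B idx=21 entry=0x3D007 [P=1 RW=1 US=1 PS=0]
  L1: frame=0x3D idx=10 entry=0x3E087 [P=1 RW=1 US=1 PS=1]
  → PA=0x3E8F6 (huge @L1)  (2 entries read)
#1 VA=0x2068180162D (w,user):
  L0: frame=0x3B idx=4 entry=0x3F007 [P=1 RW=1 US=1 PS=0]
  L1: frame=0x3F idx=26 entry=0x40007 [P=1 RW=1 US=1 PS=0]
  L2: frame=0x40 idx=12 entry=0x41007 [P=1 RW=1 US=1 PS=0]
  L3: frame=0x41 idx=1 entry=0x42007 [P=1 RW=1 US=1 PS=0]
  → PA=0x4262D  (4 entries read)

Access #1 fault: NONE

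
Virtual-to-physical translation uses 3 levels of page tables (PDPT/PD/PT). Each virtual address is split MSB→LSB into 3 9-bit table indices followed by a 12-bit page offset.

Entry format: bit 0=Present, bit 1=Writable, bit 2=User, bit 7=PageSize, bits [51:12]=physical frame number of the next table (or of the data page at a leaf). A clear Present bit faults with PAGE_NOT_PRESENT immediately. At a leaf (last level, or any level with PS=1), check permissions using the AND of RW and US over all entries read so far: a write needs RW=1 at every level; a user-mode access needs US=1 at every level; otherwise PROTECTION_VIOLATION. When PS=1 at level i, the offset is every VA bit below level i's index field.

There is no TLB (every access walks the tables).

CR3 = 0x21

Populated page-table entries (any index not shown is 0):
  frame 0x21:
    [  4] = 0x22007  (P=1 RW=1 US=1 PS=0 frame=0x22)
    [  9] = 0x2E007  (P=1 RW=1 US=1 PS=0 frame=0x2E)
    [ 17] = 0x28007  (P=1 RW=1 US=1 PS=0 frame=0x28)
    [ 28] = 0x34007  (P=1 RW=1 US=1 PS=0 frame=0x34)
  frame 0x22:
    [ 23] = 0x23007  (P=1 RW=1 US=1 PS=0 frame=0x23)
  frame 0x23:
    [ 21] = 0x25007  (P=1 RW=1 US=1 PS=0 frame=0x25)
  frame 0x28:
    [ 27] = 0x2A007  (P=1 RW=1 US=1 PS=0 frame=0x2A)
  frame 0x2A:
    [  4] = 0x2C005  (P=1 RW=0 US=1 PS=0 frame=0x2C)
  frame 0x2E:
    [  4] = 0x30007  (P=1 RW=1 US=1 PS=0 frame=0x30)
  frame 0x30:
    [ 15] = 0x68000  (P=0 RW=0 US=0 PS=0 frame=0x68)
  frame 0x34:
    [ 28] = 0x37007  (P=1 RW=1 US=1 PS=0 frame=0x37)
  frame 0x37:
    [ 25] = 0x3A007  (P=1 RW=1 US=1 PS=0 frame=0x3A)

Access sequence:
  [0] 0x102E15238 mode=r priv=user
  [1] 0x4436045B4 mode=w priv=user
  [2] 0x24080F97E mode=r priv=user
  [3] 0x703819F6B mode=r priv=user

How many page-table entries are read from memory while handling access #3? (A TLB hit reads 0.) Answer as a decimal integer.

Trace:
#0 VA=0x102E15238 (r,user):
  L0 @0x21[4] → 0x22007  P=1,RW=1,US=1,PS=0
  L1 @0x22[23] → 0x23007  P=1,RW=1,US=1,PS=0
  L2 @0x23[21] → 0x25007  P=1,RW=1,US=1,PS=0
  ✓ 0x25238  — 3 lookups
#1 VA=0x4436045B4 (w,user):
  L0 @0x21[17] → 0x28007  P=1,RW=1,US=1,PS=0
  L1 @0x28[27] → 0x2A007  P=1,RW=1,US=1,PS=0
  L2 @0x2A[4] → 0x2C005  P=1,RW=0,US=1,PS=0
  ✗ PROTECTION_VIOLATION  [3 reads]
#2 VA=0x24080F97E (r,user):
  L0 @0x21[9] → 0x2E007  P=1,RW=1,US=1,PS=0
  L1 @0x2E[4] → 0x30007  P=1,RW=1,US=1,PS=0
  L2 @0x30[15] → 0x68000  P=0,RW=0,US=0,PS=0
  ✗ PAGE_NOT_PRESENT  [3 reads]
#3 VA=0x703819F6B (r,user):
  L0 @0x21[28] → 0x34007  P=1,RW=1,US=1,PS=0
  L1 @0x34[28] → 0x37007  P=1,RW=1,US=1,PS=0
  L2 @0x37[25] → 0x3A007  P=1,RW=1,US=1,PS=0
  ✓ 0x3AF6B  — 3 lookups

Entries read for #3: 3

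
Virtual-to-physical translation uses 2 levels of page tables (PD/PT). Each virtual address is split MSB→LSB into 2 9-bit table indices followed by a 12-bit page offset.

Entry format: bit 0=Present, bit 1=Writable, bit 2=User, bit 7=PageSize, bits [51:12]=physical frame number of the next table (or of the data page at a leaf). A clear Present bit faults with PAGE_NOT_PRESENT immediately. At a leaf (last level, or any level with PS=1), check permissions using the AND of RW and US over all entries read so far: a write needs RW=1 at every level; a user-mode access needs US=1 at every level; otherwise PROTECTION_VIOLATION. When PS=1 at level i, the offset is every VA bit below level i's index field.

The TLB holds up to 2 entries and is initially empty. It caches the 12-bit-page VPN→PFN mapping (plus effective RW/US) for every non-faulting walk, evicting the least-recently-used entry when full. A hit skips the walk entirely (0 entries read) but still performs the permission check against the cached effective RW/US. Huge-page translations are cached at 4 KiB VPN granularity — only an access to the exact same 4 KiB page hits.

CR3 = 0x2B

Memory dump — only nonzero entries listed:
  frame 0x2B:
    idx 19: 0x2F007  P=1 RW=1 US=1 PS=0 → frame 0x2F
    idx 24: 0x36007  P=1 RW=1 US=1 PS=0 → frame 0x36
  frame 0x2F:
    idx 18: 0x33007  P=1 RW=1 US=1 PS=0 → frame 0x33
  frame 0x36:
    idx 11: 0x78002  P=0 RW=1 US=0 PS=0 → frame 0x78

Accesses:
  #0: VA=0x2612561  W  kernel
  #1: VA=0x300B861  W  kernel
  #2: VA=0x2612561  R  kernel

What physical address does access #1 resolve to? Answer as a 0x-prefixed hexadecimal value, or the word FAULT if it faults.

Walk each access:
#0 VA=0x2612561 (w,kernel):
  [0] read 0x2B idx=19: raw=0x2F007 flags P=1 W=1 U=1 S=0
  [1] read 0x2F idx=18: raw=0x33007 flags P=1 W=1 U=1 S=0
  ✓ 0x33561  — 2 lookups
#1 VA=0x300B861 (w,kernel):
  [0] read 0x2B idx=24: raw=0x36007 flags P=1 W=1 U=1 S=0
  [1] read 0x36 idx=11: raw=0x78002 flags P=0 W=1 U=0 S=0
  ⇒ fault: PAGE_NOT_PRESENT  — 2 lookups
#2 VA=0x2612561 (r,kernel):
  TLB hit vpn=0x2612 → PA=0x33561

Access #1 PA: FAULT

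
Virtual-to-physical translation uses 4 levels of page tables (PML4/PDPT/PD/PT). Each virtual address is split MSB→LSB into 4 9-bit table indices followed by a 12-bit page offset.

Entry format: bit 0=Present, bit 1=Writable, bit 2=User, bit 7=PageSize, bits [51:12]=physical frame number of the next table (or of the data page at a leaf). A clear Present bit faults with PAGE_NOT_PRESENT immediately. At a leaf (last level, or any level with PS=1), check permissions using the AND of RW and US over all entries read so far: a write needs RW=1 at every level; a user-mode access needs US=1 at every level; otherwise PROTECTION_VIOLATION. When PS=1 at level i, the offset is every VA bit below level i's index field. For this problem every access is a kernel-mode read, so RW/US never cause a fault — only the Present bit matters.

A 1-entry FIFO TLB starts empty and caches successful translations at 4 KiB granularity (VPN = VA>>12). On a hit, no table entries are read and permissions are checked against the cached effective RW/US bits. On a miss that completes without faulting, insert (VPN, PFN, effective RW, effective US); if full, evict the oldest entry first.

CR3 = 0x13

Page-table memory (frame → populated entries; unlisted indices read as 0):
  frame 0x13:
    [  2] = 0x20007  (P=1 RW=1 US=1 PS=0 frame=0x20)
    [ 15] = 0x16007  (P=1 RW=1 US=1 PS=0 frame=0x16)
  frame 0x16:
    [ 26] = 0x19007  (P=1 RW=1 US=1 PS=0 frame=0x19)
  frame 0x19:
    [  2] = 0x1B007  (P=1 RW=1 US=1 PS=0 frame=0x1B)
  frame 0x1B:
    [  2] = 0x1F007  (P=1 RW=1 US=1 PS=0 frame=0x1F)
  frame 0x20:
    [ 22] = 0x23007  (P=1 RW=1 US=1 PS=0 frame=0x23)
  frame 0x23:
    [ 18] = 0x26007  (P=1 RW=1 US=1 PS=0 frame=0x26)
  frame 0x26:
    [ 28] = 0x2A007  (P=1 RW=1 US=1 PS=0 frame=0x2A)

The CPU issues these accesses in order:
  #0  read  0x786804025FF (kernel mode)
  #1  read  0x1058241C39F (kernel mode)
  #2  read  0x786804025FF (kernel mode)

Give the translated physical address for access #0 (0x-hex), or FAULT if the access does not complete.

Trace:
#0 VA=0x786804025FF (r,kernel):
  lvl0: tbl 0x13, slot 15 ⇒ 0x16007 (P1/RW1/US1/PS0)
  lvl1: tbl 0x16, slot 26 ⇒ 0x19007 (P1/RW1/US1/PS0)
  lvl2: tbl 0x19, slot 2 ⇒ 0x1B007 (P1/RW1/US1/PS0)
  lvl3: tbl 0x1B, slot 2 ⇒ 0x1F007 (P1/RW1/US1/PS0)
  → PA=0x1F5FF  (4 entries read)
#1 VA=0x1058241C39F (r,kernel):
  lvl0: tbl 0x13, slot 2 ⇒ 0x20007 (P1/RW1/US1/PS0)
  lvl1: tbl 0x20, slot 22 ⇒ 0x23007 (P1/RW1/US1/PS0)
  lvl2: tbl 0x23, slot 18 ⇒ 0x26007 (P1/RW1/US1/PS0)
  lvl3: tbl 0x26, slot 28 ⇒ 0x2A007 (P1/RW1/US1/PS0)
  → PA=0x2A39F  (4 entries read)
#2 VA=0x786804025FF (r,kernel):
  lvl0: tbl 0x13, slot 15 ⇒ 0x16007 (P1/RW1/US1/PS0)
  lvl1: tbl 0x16, slot 26 ⇒ 0x19007 (P1/RW1/US1/PS0)
  lvl2: tbl 0x19, slot 2 ⇒ 0x1B007 (P1/RW1/US1/PS0)
  lvl3: tbl 0x1B, slot 2 ⇒ 0x1F007 (P1/RW1/US1/PS0)
  → PA=0x1F5FF  (4 entries read)

Access #0 PA: 0x1F5FF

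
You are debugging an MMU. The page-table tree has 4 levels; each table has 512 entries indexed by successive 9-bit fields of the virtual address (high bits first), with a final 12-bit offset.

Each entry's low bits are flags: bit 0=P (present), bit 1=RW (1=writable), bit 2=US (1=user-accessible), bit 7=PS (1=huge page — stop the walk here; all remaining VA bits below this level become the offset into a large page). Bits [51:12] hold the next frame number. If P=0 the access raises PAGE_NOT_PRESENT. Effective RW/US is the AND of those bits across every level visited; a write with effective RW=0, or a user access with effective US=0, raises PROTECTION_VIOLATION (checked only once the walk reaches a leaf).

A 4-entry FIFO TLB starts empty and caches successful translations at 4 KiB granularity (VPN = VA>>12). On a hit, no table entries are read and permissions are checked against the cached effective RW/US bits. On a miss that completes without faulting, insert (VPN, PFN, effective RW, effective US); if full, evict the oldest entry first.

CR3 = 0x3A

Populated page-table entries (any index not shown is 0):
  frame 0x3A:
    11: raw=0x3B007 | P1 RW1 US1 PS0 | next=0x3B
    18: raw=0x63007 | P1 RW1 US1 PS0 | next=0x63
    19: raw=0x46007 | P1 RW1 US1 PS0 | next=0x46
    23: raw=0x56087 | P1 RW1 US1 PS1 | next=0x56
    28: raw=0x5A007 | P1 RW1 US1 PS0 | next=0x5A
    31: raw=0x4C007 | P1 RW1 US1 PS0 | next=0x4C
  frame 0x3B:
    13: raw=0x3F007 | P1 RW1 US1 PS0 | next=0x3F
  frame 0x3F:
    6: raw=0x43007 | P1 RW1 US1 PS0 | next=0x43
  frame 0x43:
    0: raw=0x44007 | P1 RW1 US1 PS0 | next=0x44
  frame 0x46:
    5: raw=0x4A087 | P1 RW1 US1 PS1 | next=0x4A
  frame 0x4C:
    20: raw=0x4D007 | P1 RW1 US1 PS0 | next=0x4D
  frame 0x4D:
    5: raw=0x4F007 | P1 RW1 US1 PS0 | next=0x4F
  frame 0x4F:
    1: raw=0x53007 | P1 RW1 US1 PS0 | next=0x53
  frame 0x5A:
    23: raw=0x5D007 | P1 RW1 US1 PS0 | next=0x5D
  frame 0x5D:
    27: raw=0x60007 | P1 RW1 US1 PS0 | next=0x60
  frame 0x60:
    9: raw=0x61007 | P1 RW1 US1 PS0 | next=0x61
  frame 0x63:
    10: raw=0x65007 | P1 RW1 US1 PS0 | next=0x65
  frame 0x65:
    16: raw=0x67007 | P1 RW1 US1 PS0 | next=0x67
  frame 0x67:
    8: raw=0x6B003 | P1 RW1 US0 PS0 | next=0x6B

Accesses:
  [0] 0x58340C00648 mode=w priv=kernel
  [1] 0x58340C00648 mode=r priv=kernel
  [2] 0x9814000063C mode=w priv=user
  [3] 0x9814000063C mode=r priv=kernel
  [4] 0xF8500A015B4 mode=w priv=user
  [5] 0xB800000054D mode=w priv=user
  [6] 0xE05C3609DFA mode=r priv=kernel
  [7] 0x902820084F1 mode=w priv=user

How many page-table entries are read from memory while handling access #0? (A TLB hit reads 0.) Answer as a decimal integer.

Walk each access:
#0 VA=0x58340C00648 (w,kernel):
  L0: frame=0x3A idx=11 entry=0x3B007 [P=1 RW=1 US=1 PS=0]
  L1: frame=0x3B idx=13 entry=0x3F007 [P=1 RW=1 US=1 PS=0]
  L2: frame=0x3F idx=6 entry=0x43007 [P=1 RW=1 US=1 PS=0]
  L3: frame=0x43 idx=0 entry=0x44007 [P=1 RW=1 US=1 PS=0]
  → PA=0x44648  (4 entries read)
#1 VA=0x58340C00648 (r,kernel):
  TLB hit vpn=0x58340C00 → PA=0x44648
#2 VA=0x9814000063C (w,user):
  L0: frame=0x3A idx=19 entry=0x46007 [P=1 RW=1 US=1 PS=0]
  L1: frame=0x46 idx=5 entry=0x4A087 [P=1 RW=1 US=1 PS=1]
  → PA=0x4A63C (huge @L1)  (2 entries read)
#3 VA=0x9814000063C (r,kernel):
  TLB hit vpn=0x98140000 → PA=0x4A63C
#4 VA=0xF8500A015B4 (w,user):
  L0: frame=0x3A idx=31 entry=0x4C007 [P=1 RW=1 US=1 PS=0]
  L1: frame=0x4C idx=20 entry=0x4D007 [P=1 RW=1 US=1 PS=0]
  L2: frame=0x4D idx=5 entry=0x4F007 [P=1 RW=1 US=1 PS=0]
  L3: frame=0x4F idx=1 entry=0x53007 [P=1 RW=1 US=1 PS=0]
  → PA=0x535B4  (4 entries read)
#5 VA=0xB800000054D (w,user):
  L0: frame=0x3A idx=23 entry=0x56087 [P=1 RW=1 US=1 PS=1]
  → PA=0x5654D (huge @L0)  (1 entries read)
#6 VA=0xE05C3609DFA (r,kernel):
  L0: frame=0x3A idx=28 entry=0x5A007 [P=1 RW=1 US=1 PS=0]
  L1: frame=0x5A idx=23 entry=0x5D007 [P=1 RW=1 US=1 PS=0]
  L2: frame=0x5D idx=27 entry=0x60007 [P=1 RW=1 US=1 PS=0]
  L3: frame=0x60 idx=9 entry=0x61007 [P=1 RW=1 US=1 PS=0]
  → PA=0x61DFA  (4 entries read)
#7 VA=0x902820084F1 (w,user):
  L0: frame=0x3A idx=18 entry=0x63007 [P=1 RW=1 US=1 PS=0]
  L1: frame=0x63 idx=10 entry=0x65007 [P=1 RW=1 US=1 PS=0]
  L2: frame=0x65 idx=16 entry=0x67007 [P=1 RW=1 US=1 PS=0]
  L3: frame=0x67 idx=8 entry=0x6B003 [P=1 RW=1 US=0 PS=0]
  ✗ PROTECTION_VIOLATION  [4 reads]

Entries read for #0: 4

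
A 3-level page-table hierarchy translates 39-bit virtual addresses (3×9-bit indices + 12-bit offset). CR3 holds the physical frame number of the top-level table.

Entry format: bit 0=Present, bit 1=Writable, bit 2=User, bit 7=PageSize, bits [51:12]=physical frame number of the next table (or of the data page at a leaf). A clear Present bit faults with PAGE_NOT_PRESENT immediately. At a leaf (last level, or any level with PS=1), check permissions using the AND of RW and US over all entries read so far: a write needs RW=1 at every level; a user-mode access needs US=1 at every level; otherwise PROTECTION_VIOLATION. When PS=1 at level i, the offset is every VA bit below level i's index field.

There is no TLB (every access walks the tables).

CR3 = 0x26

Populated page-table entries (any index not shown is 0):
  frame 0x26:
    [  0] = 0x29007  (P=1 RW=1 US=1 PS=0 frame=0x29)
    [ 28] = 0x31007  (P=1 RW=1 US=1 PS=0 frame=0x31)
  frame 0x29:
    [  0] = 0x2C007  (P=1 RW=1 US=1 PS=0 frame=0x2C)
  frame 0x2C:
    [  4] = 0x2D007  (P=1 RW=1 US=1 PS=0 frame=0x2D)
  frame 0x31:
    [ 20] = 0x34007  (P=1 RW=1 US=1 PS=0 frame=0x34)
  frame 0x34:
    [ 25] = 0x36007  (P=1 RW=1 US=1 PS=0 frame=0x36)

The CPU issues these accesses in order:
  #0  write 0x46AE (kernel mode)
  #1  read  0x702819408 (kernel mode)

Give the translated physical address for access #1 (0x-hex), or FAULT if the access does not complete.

Walk each access:
#0 VA=0x46AE (w,kernel):
  L0: frame=0x26 idx=0 entry=0x29007 [P=1 RW=1 US=1 PS=0]
  L1: frame=0x29 idx=0 entry=0x2C007 [P=1 RW=1 US=1 PS=0]
  L2: frame=0x2C idx=4 entry=0x2D007 [P=1 RW=1 US=1 PS=0]
  ✓ 0x2D6AE  — 3 lookups
#1 VA=0x702819408 (r,kernel):
  L0: frame=0x26 idx=28 entry=0x31007 [P=1 RW=1 US=1 PS=0]
  L1: frame=0x31 idx=20 entry=0x34007 [P=1 RW=1 US=1 PS=0]
  L2: frame=0x34 idx=25 entry=0x36007 [P=1 RW=1 US=1 PS=0]
  ✓ 0x36408  — 3 lookups

Access #1 PA: 0x36408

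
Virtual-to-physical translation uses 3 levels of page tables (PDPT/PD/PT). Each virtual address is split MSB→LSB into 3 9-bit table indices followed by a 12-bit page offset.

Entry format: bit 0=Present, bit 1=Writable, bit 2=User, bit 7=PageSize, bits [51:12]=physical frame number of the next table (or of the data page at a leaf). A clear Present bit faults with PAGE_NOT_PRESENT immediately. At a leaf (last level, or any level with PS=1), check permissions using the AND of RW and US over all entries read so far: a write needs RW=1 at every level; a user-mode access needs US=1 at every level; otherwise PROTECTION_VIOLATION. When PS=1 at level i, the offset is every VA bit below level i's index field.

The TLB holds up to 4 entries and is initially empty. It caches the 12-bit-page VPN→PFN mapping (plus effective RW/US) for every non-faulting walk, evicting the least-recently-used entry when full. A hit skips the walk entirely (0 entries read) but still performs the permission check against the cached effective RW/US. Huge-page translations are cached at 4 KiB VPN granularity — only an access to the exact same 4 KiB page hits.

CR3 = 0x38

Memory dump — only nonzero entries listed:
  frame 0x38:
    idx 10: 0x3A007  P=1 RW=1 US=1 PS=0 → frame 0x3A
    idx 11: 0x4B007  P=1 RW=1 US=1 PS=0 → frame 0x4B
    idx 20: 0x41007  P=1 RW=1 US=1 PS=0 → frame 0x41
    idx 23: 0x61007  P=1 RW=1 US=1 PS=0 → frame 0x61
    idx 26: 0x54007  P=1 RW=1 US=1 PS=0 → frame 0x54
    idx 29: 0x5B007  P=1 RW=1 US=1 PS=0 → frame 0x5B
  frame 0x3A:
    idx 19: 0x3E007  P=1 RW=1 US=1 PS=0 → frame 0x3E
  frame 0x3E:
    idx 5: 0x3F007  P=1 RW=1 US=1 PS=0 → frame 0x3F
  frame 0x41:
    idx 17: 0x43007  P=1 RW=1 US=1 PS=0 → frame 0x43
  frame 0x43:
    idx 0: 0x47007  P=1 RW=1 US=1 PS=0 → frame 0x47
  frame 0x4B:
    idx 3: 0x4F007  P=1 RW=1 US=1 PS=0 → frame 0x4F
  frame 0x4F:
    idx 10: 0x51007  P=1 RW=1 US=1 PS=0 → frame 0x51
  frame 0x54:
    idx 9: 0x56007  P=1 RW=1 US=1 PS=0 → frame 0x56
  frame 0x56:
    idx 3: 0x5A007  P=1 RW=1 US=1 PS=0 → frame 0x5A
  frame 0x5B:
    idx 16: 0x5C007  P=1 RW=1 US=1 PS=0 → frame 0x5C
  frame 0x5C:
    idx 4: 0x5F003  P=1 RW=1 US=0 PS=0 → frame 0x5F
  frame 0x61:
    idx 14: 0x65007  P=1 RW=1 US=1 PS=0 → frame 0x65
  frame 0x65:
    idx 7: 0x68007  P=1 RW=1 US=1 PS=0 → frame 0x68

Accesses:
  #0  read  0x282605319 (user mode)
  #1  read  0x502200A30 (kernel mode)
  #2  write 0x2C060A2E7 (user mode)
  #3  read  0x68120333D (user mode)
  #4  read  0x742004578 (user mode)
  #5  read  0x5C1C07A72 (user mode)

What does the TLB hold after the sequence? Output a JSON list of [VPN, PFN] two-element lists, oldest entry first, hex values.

Walk each access:
#0 VA=0x282605319 (r,user):
  [0] read 0x38 idx=10: raw=0x3A007 flags P=1 W=1 U=1 S=0
  [1] read 0x3A idx=19: raw=0x3E007 flags P=1 W=1 U=1 S=0
  [2] read 0x3E idx=5: raw=0x3F007 flags P=1 W=1 U=1 S=0
  ⇒ phys 0x3F319  [3 reads]
#1 VA=0x502200A30 (r,kernel):
  [0] read 0x38 idx=20: raw=0x41007 flags P=1 W=1 U=1 S=0
  [1] read 0x41 idx=17: raw=0x43007 flags P=1 W=1 U=1 S=0
  [2] read 0x43 idx=0: raw=0x47007 flags P=1 W=1 U=1 S=0
  ⇒ phys 0x47A30  [3 reads]
#2 VA=0x2C060A2E7 (w,user):
  [0] read 0x38 idx=11: raw=0x4B007 flags P=1 W=1 U=1 S=0
  [1] read 0x4B idx=3: raw=0x4F007 flags P=1 W=1 U=1 S=0
  [2] read 0x4F idx=10: raw=0x51007 flags P=1 W=1 U=1 S=0
  ⇒ phys 0x512E7  [3 reads]
#3 VA=0x68120333D (r,user):
  [0] read 0x38 idx=26: raw=0x54007 flags P=1 W=1 U=1 S=0
  [1] read 0x54 idx=9: raw=0x56007 flags P=1 W=1 U=1 S=0
  [2] read 0x56 idx=3: raw=0x5A007 flags P=1 W=1 U=1 S=0
  ⇒ phys 0x5A33D  [3 reads]
#4 VA=0x742004578 (r,user):
  [0] read 0x38 idx=29: raw=0x5B007 flags P=1 W=1 U=1 S=0
  [1] read 0x5B idx=16: raw=0x5C007 flags P=1 W=1 U=1 S=0
  [2] read 0x5C idx=4: raw=0x5F003 flags P=1 W=1 U=0 S=0
  ✗ PROTECTION_VIOLATION  [3 reads]
#5 VA=0x5C1C07A72 (r,user):
  [0] read 0x38 idx=23: raw=0x61007 flags P=1 W=1 U=1 S=0
  [1] read 0x61 idx=14: raw=0x65007 flags P=1 W=1 U=1 S=0
  [2] read 0x65 idx=7: raw=0x68007 flags P=1 W=1 U=1 S=0
  ⇒ phys 0x68A72  [3 reads]

TLB: [["0x502200", "0x47"], ["0x2C060A", "0x51"], ["0x681203", "0x5A"], ["0x5C1C07", "0x68"]]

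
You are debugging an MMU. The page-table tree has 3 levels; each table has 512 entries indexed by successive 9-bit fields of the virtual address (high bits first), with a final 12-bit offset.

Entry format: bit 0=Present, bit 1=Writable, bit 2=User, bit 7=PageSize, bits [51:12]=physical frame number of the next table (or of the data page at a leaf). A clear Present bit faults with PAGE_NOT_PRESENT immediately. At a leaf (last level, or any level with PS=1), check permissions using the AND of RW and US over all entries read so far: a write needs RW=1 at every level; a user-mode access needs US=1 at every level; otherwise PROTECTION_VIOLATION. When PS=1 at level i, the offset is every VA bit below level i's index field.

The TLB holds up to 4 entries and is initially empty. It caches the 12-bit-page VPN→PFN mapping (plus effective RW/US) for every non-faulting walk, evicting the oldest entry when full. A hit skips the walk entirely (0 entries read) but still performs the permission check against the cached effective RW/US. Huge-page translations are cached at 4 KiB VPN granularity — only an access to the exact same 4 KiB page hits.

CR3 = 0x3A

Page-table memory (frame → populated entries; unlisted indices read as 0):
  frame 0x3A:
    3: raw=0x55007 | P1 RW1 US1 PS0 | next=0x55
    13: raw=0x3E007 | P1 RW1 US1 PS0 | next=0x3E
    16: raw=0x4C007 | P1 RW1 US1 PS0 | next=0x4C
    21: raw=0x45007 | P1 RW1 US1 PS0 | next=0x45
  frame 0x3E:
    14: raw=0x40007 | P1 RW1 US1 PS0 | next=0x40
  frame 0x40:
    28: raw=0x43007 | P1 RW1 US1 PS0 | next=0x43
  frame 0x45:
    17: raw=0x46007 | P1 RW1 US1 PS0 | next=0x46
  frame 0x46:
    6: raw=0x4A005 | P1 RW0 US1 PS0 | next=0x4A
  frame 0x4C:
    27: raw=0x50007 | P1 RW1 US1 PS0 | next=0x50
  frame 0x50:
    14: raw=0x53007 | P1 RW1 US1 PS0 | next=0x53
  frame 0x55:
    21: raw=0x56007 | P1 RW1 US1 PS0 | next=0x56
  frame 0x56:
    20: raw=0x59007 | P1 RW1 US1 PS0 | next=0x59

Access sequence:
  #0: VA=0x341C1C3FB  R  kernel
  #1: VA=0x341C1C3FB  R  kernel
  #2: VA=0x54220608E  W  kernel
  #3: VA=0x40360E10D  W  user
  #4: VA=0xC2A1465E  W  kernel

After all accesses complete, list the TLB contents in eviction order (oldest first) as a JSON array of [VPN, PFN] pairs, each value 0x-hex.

Per-access translation:
#0 VA=0x341C1C3FB (r,kernel):
  L0: frame=0x3A idx=13 entry=0x3E007 [P=1 RW=1 US=1 PS=0]
  L1: frame=0x3E idx=14 entry=0x40007 [P=1 RW=1 US=1 PS=0]
  L2: frame=0x40 idx=28 entry=0x43007 [P=1 RW=1 US=1 PS=0]
  ✓ 0x433FB  — 3 lookups
#1 VA=0x341C1C3FB (r,kernel):
  TLB hit vpn=0x341C1C → PA=0x433FB
#2 VA=0x54220608E (w,kernel):
  L0: frame=0x3A idx=21 entry=0x45007 [P=1 RW=1 US=1 PS=0]
  L1: frame=0x45 idx=17 entry=0x46007 [P=1 RW=1 US=1 PS=0]
  L2: frame=0x46 idx=6 entry=0x4A005 [P=1 RW=0 US=1 PS=0]
  ⇒ fault: PROTECTION_VIOLATION  — 3 lookups
#3 VA=0x40360E10D (w,user):
  L0: frame=0x3A idx=16 entry=0x4C007 [P=1 RW=1 US=1 PS=0]
  L1: frame=0x4C idx=27 entry=0x50007 [P=1 RW=1 US=1 PS=0]
  L2: frame=0x50 idx=14 entry=0x53007 [P=1 RW=1 US=1 PS=0]
  ✓ 0x5310D  — 3 lookups
#4 VA=0xC2A1465E (w,kernel):
  L0: frame=0x3A idx=3 entry=0x55007 [P=1 RW=1 US=1 PS=0]
  L1: frame=0x55 idx=21 entry=0x56007 [P=1 RW=1 US=1 PS=0]
  L2: frame=0x56 idx=20 entry=0x59007 [P=1 RW=1 US=1 PS=0]
  ✓ 0x5965E  — 3 lookups

TLB: [["0x341C1C", "0x43"], ["0x40360E", "0x53"], ["0xC2A14", "0x59"]]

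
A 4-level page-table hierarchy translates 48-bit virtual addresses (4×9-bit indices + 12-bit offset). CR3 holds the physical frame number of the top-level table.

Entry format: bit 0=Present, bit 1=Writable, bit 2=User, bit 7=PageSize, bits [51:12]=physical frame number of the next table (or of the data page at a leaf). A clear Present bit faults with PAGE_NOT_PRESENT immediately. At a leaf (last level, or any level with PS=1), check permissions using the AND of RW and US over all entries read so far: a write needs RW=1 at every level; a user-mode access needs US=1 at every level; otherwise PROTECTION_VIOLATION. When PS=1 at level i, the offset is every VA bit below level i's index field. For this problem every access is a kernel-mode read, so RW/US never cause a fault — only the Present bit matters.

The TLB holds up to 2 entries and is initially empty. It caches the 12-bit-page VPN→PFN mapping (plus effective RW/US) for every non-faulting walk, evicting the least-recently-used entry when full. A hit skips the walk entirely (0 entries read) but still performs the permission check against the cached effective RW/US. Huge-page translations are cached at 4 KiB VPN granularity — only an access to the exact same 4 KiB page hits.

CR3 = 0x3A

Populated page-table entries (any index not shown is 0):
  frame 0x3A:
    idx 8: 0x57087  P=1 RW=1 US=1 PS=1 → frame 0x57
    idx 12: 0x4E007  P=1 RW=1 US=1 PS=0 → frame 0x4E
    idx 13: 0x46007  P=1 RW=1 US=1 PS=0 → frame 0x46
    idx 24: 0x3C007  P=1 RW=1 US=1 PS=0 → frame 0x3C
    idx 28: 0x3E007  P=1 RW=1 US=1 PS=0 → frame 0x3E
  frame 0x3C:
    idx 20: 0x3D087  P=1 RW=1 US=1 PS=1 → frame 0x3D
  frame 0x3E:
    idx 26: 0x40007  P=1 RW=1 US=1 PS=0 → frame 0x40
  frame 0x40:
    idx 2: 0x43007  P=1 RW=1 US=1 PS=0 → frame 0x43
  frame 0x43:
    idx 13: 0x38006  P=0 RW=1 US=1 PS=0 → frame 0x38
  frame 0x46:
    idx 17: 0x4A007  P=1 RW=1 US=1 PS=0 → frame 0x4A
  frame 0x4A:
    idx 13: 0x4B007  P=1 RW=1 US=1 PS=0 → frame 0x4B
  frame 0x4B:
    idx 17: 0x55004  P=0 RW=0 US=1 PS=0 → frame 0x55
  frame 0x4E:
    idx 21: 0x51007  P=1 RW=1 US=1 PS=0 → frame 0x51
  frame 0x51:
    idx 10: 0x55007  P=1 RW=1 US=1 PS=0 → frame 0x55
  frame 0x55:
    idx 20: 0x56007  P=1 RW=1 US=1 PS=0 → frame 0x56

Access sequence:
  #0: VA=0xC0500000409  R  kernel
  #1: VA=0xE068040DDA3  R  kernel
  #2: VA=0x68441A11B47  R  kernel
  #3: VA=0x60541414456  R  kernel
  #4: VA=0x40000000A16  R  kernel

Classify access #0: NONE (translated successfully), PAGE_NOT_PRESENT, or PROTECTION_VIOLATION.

Trace:
#0 VA=0xC0500000409 (r,kernel):
  L0: frame=0x3A idx=24 entry=0x3C007 [P=1 RW=1 US=1 PS=0]
  L1: frame=0x3C idx=20 entry=0x3D087 [P=1 RW=1 US=1 PS=1]
  → PA=0x3D409 (huge @L1)  (2 entries read)
#1 VA=0xE068040DDA3 (r,kernel):
  L0: frame=0x3A idx=28 entry=0x3E007 [P=1 RW=1 US=1 PS=0]
  L1: frame=0x3E idx=26 entry=0x40007 [P=1 RW=1 US=1 PS=0]
  L2: frame=0x40 idx=2 entry=0x43007 [P=1 RW=1 US=1 PS=0]
  L3: frame=0x43 idx=13 entry=0x38006 [P=0 RW=1 US=1 PS=0]
  → PAGE_NOT_PRESENT  (4 entries read)
#2 VA=0x68441A11B47 (r,kernel):
  L0: frame=0x3A idx=13 entry=0x46007 [P=1 RW=1 US=1 PS=0]
  L1: frame=0x46 idx=17 entry=0x4A007 [P=1 RW=1 US=1 PS=0]
  L2: frame=0x4A idx=13 entry=0x4B007 [P=1 RW=1 US=1 PS=0]
  L3: frame=0x4B idx=17 entry=0x55004 [P=0 RW=0 US=1 PS=0]
  → PAGE_NOT_PRESENT  (4 entries read)
#3 VA=0x60541414456 (r,kernel):
  L0: frame=0x3A idx=12 entry=0x4E007 [P=1 RW=1 US=1 PS=0]
  L1: frame=0x4E idx=21 entry=0x51007 [P=1 RW=1 US=1 PS=0]
  L2: frame=0x51 idx=10 entry=0x55007 [P=1 RW=1 US=1 PS=0]
  L3: frame=0x55 idx=20 entry=0x56007 [P=1 RW=1 US=1 PS=0]
  → PA=0x56456  (4 entries read)
#4 VA=0x40000000A16 (r,kernel):
  L0: frame=0x3A idx=8 entry=0x57087 [P=1 RW=1 US=1 PS=1]
  → PA=0x57A16 (huge @L0)  (1 entries read)

Access #0 fault: NONE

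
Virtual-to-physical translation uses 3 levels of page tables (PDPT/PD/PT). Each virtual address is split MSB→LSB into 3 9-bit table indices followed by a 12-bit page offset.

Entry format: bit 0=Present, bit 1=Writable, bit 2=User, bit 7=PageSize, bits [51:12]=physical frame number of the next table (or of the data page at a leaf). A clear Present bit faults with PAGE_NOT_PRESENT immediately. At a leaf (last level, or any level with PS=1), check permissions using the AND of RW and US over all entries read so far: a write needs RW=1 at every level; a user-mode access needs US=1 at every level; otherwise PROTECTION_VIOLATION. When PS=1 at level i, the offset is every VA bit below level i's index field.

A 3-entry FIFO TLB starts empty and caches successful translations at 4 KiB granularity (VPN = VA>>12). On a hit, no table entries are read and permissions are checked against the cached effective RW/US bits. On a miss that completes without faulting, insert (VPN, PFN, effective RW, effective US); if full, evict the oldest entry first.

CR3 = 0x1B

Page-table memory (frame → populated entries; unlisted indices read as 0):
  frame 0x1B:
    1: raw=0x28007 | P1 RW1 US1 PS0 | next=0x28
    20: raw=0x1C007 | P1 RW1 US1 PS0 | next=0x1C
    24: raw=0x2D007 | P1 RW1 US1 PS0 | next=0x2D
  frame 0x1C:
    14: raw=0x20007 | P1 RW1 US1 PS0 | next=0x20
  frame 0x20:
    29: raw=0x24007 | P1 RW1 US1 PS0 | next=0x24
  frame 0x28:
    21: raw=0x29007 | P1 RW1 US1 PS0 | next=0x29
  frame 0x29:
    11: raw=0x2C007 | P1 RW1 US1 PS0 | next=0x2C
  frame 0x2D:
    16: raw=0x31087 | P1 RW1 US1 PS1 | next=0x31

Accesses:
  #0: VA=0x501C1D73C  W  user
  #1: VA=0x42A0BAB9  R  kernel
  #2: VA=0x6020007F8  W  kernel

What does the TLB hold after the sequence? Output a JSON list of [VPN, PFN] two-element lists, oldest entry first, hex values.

Per-access translation:
#0 VA=0x501C1D73C (w,user):
  [0] read 0x1B idx=20: raw=0x1C007 flags P=1 W=1 U=1 S=0
  [1] read 0x1C idx=14: raw=0x20007 flags P=1 W=1 U=1 S=0
  [2] read 0x20 idx=29: raw=0x24007 flags P=1 W=1 U=1 S=0
  ⇒ phys 0x2473C  [3 reads]
#1 VA=0x42A0BAB9 (r,kernel):
  [0] read 0x1B idx=1: raw=0x28007 flags P=1 W=1 U=1 S=0
  [1] read 0x28 idx=21: raw=0x29007 flags P=1 W=1 U=1 S=0
  [2] read 0x29 idx=11: raw=0x2C007 flags P=1 W=1 U=1 S=0
  ⇒ phys 0x2CAB9  [3 reads]
#2 VA=0x6020007F8 (w,kernel):
  [0] read 0x1B idx=24: raw=0x2D007 flags P=1 W=1 U=1 S=0
  [1] read 0x2D idx=16: raw=0x31087 flags P=1 W=1 U=1 S=1
  ⇒ phys 0x317F8 (huge @L1)  [2 reads]

TLB: [["0x501C1D", "0x24"], ["0x42A0B", "0x2C"], ["0x602000", "0x31"]]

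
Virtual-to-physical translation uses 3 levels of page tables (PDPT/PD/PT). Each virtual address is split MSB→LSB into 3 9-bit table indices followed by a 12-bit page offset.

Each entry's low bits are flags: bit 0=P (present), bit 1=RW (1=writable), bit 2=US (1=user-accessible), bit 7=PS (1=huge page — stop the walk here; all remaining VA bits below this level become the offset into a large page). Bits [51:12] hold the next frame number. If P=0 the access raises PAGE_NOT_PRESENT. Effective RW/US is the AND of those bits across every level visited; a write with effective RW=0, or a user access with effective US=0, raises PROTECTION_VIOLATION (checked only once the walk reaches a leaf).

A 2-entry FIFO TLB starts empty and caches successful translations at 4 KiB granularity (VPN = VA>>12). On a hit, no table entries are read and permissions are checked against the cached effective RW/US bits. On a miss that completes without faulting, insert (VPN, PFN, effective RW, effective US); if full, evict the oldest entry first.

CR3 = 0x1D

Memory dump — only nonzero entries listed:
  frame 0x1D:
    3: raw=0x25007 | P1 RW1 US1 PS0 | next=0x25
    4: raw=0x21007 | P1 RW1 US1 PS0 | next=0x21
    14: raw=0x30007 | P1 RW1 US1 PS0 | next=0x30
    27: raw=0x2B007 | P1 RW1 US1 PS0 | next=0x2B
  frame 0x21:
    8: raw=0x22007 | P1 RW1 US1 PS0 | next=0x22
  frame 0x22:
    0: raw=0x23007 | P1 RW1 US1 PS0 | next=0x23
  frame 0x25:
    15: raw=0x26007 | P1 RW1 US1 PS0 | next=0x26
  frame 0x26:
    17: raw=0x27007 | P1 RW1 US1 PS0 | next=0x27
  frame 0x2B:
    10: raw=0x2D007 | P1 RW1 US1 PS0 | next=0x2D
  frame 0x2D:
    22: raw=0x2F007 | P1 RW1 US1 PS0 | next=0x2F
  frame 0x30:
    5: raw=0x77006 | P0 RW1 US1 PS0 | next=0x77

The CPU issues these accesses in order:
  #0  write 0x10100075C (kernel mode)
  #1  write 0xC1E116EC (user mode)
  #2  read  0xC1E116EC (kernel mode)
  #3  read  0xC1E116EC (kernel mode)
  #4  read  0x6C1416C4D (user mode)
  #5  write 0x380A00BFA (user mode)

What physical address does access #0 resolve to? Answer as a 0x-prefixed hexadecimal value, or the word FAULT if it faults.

Walk each access:
#0 VA=0x10100075C (w,kernel):
  L0 @0x1D[4] → 0x21007  P=1,RW=1,US=1,PS=0
  L1 @0x21[8] → 0x22007  P=1,RW=1,US=1,PS=0
  L2 @0x22[0] → 0x23007  P=1,RW=1,US=1,PS=0
  ⇒ phys 0x2375C  [3 reads]
#1 VA=0xC1E116EC (w,user):
  L0 @0x1D[3] → 0x25007  P=1,RW=1,US=1,PS=0
  L1 @0x25[15] → 0x26007  P=1,RW=1,US=1,PS=0
  L2 @0x26[17] → 0x27007  P=1,RW=1,US=1,PS=0
  ⇒ phys 0x276EC  [3 reads]
#2 VA=0xC1E116EC (r,kernel):
  TLB hit vpn=0xC1E11 → PA=0x276EC
#3 VA=0xC1E116EC (r,kernel):
  TLB hit vpn=0xC1E11 → PA=0x276EC
#4 VA=0x6C1416C4D (r,user):
  L0 @0x1D[27] → 0x2B007  P=1,RW=1,US=1,PS=0
  L1 @0x2B[10] → 0x2D007  P=1,RW=1,US=1,PS=0
  L2 @0x2D[22] → 0x2F007  P=1,RW=1,US=1,PS=0
  ⇒ phys 0x2FC4D  [3 reads]
#5 VA=0x380A00BFA (w,user):
  L0 @0x1D[14] → 0x30007  P=1,RW=1,US=1,PS=0
  L1 @0x30[5] → 0x77006  P=0,RW=1,US=1,PS=0
  ✗ PAGE_NOT_PRESENT  [2 reads]

Access #0 PA: 0x2375C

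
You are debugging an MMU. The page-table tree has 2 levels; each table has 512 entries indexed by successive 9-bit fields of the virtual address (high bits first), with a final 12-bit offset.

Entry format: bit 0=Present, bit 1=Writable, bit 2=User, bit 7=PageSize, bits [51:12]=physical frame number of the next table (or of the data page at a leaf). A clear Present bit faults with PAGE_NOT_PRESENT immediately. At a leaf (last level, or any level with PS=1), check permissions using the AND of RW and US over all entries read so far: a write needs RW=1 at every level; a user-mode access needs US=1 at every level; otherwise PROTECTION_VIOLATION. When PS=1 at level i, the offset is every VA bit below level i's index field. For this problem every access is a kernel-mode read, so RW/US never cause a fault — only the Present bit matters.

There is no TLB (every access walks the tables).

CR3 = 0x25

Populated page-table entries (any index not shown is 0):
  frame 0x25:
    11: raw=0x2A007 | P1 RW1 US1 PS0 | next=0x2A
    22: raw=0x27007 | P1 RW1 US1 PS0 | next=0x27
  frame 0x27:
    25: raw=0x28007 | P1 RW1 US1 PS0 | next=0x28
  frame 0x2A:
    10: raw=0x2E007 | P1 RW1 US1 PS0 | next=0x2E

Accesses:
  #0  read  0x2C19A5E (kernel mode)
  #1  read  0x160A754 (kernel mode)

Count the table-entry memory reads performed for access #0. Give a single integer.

Walk each access:
#0 VA=0x2C19A5E (r,kernel):
  L0 @0x25[22] → 0x27007  P=1,RW=1,US=1,PS=0
  L1 @0x27[25] → 0x28007  P=1,RW=1,US=1,PS=0
  ⇒ phys 0x28A5E  [2 reads]
#1 VA=0x160A754 (r,kernel):
  L0 @0x25[11] → 0x2A007  P=1,RW=1,US=1,PS=0
  L1 @0x2A[10] → 0x2E007  P=1,RW=1,US=1,PS=0
  ⇒ phys 0x2E754  [2 reads]

Entries read for #0: 2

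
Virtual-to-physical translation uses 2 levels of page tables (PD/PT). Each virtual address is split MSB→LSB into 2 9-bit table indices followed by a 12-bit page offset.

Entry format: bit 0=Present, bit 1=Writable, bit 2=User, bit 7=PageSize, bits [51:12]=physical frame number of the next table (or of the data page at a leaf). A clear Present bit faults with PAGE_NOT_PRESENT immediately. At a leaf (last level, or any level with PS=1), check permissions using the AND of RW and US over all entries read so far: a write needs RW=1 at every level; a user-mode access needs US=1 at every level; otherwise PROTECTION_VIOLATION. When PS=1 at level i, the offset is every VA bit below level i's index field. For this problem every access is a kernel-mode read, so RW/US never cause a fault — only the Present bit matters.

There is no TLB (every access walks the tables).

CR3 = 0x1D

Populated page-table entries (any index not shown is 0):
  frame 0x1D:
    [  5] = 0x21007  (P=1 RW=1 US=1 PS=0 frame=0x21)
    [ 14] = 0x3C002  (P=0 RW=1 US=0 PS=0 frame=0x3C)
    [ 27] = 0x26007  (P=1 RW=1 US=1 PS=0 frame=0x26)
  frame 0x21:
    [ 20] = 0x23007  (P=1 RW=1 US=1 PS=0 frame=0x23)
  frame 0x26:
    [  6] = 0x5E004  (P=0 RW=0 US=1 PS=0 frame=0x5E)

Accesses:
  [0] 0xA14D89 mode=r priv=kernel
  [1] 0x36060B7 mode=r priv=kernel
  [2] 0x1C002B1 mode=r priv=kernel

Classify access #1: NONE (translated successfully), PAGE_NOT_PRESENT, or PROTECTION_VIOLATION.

Walk each access:
#0 VA=0xA14D89 (r,kernel):
  lvl0: tbl 0x1D, slot 5 ⇒ 0x21007 (P1/RW1/US1/PS0)
  lvl1: tbl 0x21, slot 20 ⇒ 0x23007 (P1/RW1/US1/PS0)
  ⇒ phys 0x23D89  [2 reads]
#1 VA=0x36060B7 (r,kernel):
  lvl0: tbl 0x1D, slot 27 ⇒ 0x26007 (P1/RW1/US1/PS0)
  lvl1: tbl 0x26, slot 6 ⇒ 0x5E004 (P0/RW0/US1/PS0)
  → PAGE_NOT_PRESENT  (2 entries read)
#2 VA=0x1C002B1 (r,kernel):
  lvl0: tbl 0x1D, slot 14 ⇒ 0x3C002 (P0/RW1/US0/PS0)
  → PAGE_NOT_PRESENT  (1 entries read)

Access #1 fault: PAGE_NOT_PRESENT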